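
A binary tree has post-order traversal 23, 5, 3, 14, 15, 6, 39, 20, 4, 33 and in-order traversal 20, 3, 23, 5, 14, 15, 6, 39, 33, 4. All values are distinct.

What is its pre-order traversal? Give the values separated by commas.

33, 20, 39, 6, 15, 14, 3, 5, 23, 4

The last element of post-order is the root; it splits in-order into left and right subtrees.
Root 33: left subtree has 8 nodes {20, 3, 23, 5, 14, 15, 6, 39}, right has 1 {4}.
  Root 20: left subtree has 0 nodes { }, right has 7 {3, 23, 5, 14, 15, 6, 39}.
    Root 39: left subtree has 6 nodes {3, 23, 5, 14, 15, 6}, right has 0 { }.
      Root 6: left subtree has 5 nodes {3, 23, 5, 14, 15}, right has 0 { }.
        Root 15: left subtree has 4 nodes {3, 23, 5, 14}, right has 0 { }.
          Root 14: left subtree has 3 nodes {3, 23, 5}, right has 0 { }.
            Root 3: left subtree has 0 nodes { }, right has 2 {23, 5}.
              Root 5: left subtree has 1 node {23}, right has 0 { }.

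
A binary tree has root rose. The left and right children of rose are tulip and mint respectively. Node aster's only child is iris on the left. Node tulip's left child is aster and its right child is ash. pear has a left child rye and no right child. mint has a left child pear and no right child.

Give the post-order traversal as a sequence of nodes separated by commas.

Post-order visits the left subtree, then the right subtree, then the node.
At rose: go left to tulip.
  At tulip: go left to aster.
    At aster: go left to iris.
      iris is a leaf — visit iris.
    At aster: no right child.
    Visit aster.
  At tulip: go right to ash.
    ash is a leaf — visit ash.
  Visit tulip.
At rose: go right to mint.
  At mint: go left to pear.
    At pear: go left to rye.
      rye is a leaf — visit rye.
    At pear: no right child.
    Visit pear.
  At mint: no right child.
  Visit mint.
Visit rose.

iris, aster, ash, tulip, rye, pear, mint, rose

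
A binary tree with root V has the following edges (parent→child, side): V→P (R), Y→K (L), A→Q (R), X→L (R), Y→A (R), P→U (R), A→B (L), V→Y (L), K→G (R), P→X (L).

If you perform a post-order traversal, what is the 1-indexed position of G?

Post-order visits the left subtree, then the right subtree, then the node.
At V: go left to Y.
  At Y: go left to K.
    At K: no left child.
    At K: go right to G.
      G is a leaf — visit G.
    Visit K.
  At Y: go right to A.
    At A: go left to B.
      B is a leaf — visit B.
    At A: go right to Q.
      Q is a leaf — visit Q.
    Visit A.
  Visit Y.
At V: go right to P.
  At P: go left to X.
    At X: no left child.
    At X: go right to L.
      L is a leaf — visit L.
    Visit X.
  At P: go right to U.
    U is a leaf — visit U.
  Visit P.
Visit V.
Full post-order sequence: G, K, B, Q, A, Y, L, X, U, P, V.

1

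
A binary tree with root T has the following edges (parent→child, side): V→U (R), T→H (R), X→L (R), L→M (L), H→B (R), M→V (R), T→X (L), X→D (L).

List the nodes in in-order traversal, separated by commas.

D, X, M, V, U, L, T, H, B

In-order visits the left subtree, then the node, then the right subtree.
At T: go left to X.
  At X: go left to D.
    D is a leaf — visit D.
  Visit X.
  At X: go right to L.
    At L: go left to M.
      At M: no left child.
      Visit M.
      At M: go right to V.
        At V: no left child.
        Visit V.
        At V: go right to U.
          U is a leaf — visit U.
    Visit L.
    At L: no right child.
Visit T.
At T: go right to H.
  At H: no left child.
  Visit H.
  At H: go right to B.
    B is a leaf — visit B.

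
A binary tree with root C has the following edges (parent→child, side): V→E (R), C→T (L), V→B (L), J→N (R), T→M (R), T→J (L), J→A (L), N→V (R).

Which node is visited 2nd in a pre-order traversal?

Pre-order visits the node, then its left subtree, then its right subtree.
Visit C.
At C: go left to T.
  Visit T.
  At T: go left to J.
    Visit J.
    At J: go left to A.
      A is a leaf — visit A.
    At J: go right to N.
      Visit N.
      At N: no left child.
      At N: go right to V.
        Visit V.
        At V: go left to B.
          B is a leaf — visit B.
        At V: go right to E.
          E is a leaf — visit E.
  At T: go right to M.
    M is a leaf — visit M.
At C: no right child.
Full pre-order sequence: C, T, J, A, N, V, B, E, M.

T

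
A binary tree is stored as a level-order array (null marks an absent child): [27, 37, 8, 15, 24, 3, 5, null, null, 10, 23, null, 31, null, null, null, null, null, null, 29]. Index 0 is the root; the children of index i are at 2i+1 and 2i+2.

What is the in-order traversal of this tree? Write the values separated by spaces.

15 37 29 10 24 23 27 3 31 8 5

In-order visits the left subtree, then the node, then the right subtree.
At 27: go left to 37.
  At 37: go left to 15.
    15 is a leaf — visit 15.
  Visit 37.
  At 37: go right to 24.
    At 24: go left to 10.
      At 10: go left to 29.
        29 is a leaf — visit 29.
      Visit 10.
      At 10: no right child.
    Visit 24.
    At 24: go right to 23.
      23 is a leaf — visit 23.
Visit 27.
At 27: go right to 8.
  At 8: go left to 3.
    At 3: no left child.
    Visit 3.
    At 3: go right to 31.
      31 is a leaf — visit 31.
  Visit 8.
  At 8: go right to 5.
    5 is a leaf — visit 5.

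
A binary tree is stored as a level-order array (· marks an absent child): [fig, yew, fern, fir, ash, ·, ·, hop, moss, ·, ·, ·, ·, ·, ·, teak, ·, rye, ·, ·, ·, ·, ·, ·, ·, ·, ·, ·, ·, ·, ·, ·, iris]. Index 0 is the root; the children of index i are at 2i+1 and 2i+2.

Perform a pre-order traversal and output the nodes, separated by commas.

Pre-order visits the node, then its left subtree, then its right subtree.
Visit fig.
At fig: go left to yew.
  Visit yew.
  At yew: go left to fir.
    Visit fir.
    At fir: go left to hop.
      Visit hop.
      At hop: go left to teak.
        Visit teak.
        At teak: no left child.
        At teak: go right to iris.
          iris is a leaf — visit iris.
      At hop: no right child.
    At fir: go right to moss.
      Visit moss.
      At moss: go left to rye.
        rye is a leaf — visit rye.
      At moss: no right child.
  At yew: go right to ash.
    ash is a leaf — visit ash.
At fig: go right to fern.
  fern is a leaf — visit fern.

fig, yew, fir, hop, teak, iris, moss, rye, ash, fern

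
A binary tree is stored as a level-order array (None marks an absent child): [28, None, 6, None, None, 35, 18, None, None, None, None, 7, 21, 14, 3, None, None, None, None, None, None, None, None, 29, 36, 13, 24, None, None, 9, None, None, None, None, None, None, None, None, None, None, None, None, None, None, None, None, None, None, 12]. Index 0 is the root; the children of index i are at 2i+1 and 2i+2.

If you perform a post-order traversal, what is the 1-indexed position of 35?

Post-order visits the left subtree, then the right subtree, then the node.
At 28: no left child.
At 28: go right to 6.
  At 6: go left to 35.
    At 35: go left to 7.
      At 7: go left to 29.
        At 29: no left child.
        At 29: go right to 12.
          12 is a leaf — visit 12.
        Visit 29.
      At 7: go right to 36.
        36 is a leaf — visit 36.
      Visit 7.
    At 35: go right to 21.
      At 21: go left to 13.
        13 is a leaf — visit 13.
      At 21: go right to 24.
        24 is a leaf — visit 24.
      Visit 21.
    Visit 35.
  At 6: go right to 18.
    At 18: go left to 14.
      14 is a leaf — visit 14.
    At 18: go right to 3.
      At 3: go left to 9.
        9 is a leaf — visit 9.
      At 3: no right child.
      Visit 3.
    Visit 18.
  Visit 6.
Visit 28.
Full post-order sequence: 12, 29, 36, 7, 13, 24, 21, 35, 14, 9, 3, 18, 6, 28.

8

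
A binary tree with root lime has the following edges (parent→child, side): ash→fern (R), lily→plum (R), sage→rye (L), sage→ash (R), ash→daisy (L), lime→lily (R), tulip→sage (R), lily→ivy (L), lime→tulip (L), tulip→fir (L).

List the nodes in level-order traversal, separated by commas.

lime, tulip, lily, fir, sage, ivy, plum, rye, ash, daisy, fern

Level-order visits nodes level by level from the root, left to right within each level.
Level 0: lime
Level 1: tulip, lily
Level 2: fir, sage, ivy, plum
Level 3: rye, ash
Level 4: daisy, fern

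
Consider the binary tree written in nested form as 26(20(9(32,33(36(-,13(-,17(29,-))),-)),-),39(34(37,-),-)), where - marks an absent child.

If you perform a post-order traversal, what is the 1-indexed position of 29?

2

Post-order visits the left subtree, then the right subtree, then the node.
At 26: go left to 20.
  At 20: go left to 9.
    At 9: go left to 32.
      32 is a leaf — visit 32.
    At 9: go right to 33.
      At 33: go left to 36.
        At 36: no left child.
        At 36: go right to 13.
          At 13: no left child.
          At 13: go right to 17.
            At 17: go left to 29.
              29 is a leaf — visit 29.
            At 17: no right child.
            Visit 17.
          Visit 13.
        Visit 36.
      At 33: no right child.
      Visit 33.
    Visit 9.
  At 20: no right child.
  Visit 20.
At 26: go right to 39.
  At 39: go left to 34.
    At 34: go left to 37.
      37 is a leaf — visit 37.
    At 34: no right child.
    Visit 34.
  At 39: no right child.
  Visit 39.
Visit 26.
Full post-order sequence: 32, 29, 17, 13, 36, 33, 9, 20, 37, 34, 39, 26.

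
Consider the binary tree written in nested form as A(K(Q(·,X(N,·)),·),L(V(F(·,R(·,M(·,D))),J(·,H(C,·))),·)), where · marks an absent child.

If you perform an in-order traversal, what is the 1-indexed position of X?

3

In-order visits the left subtree, then the node, then the right subtree.
At A: go left to K.
  At K: go left to Q.
    At Q: no left child.
    Visit Q.
    At Q: go right to X.
      At X: go left to N.
        N is a leaf — visit N.
      Visit X.
      At X: no right child.
  Visit K.
  At K: no right child.
Visit A.
At A: go right to L.
  At L: go left to V.
    At V: go left to F.
      At F: no left child.
      Visit F.
      At F: go right to R.
        At R: no left child.
        Visit R.
        At R: go right to M.
          At M: no left child.
          Visit M.
          At M: go right to D.
            D is a leaf — visit D.
    Visit V.
    At V: go right to J.
      At J: no left child.
      Visit J.
      At J: go right to H.
        At H: go left to C.
          C is a leaf — visit C.
        Visit H.
        At H: no right child.
  Visit L.
  At L: no right child.
Full in-order sequence: Q, N, X, K, A, F, R, M, D, V, J, C, H, L.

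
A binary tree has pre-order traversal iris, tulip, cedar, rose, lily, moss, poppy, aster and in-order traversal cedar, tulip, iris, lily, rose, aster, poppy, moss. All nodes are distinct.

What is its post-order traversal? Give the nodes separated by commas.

cedar, tulip, lily, aster, poppy, moss, rose, iris

The first element of pre-order is the root; it splits in-order into left and right subtrees.
Root iris: left subtree has 2 nodes {cedar, tulip}, right has 5 {lily, rose, aster, poppy, moss}.
  Root tulip: left subtree has 1 node {cedar}, right has 0 { }.
  Root rose: left subtree has 1 node {lily}, right has 3 {aster, poppy, moss}.
    Root moss: left subtree has 2 nodes {aster, poppy}, right has 0 { }.
      Root poppy: left subtree has 1 node {aster}, right has 0 { }.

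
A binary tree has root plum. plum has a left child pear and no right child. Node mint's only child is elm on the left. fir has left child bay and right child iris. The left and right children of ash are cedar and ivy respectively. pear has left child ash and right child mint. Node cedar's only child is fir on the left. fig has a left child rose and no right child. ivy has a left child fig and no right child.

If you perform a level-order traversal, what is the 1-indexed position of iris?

Level-order visits nodes level by level from the root, left to right within each level.
Level 0: plum
Level 1: pear
Level 2: ash, mint
Level 3: cedar, ivy, elm
Level 4: fir, fig
Level 5: bay, iris, rose
Full level-order sequence: plum, pear, ash, mint, cedar, ivy, elm, fir, fig, bay, iris, rose.

11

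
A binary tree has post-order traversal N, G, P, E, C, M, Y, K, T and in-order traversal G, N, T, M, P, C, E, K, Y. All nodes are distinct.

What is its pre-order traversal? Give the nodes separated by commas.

T, G, N, K, M, C, P, E, Y

The last element of post-order is the root; it splits in-order into left and right subtrees.
Root T: left subtree has 2 nodes {G, N}, right has 6 {M, P, C, E, K, Y}.
  Root G: left subtree has 0 nodes { }, right has 1 {N}.
  Root K: left subtree has 4 nodes {M, P, C, E}, right has 1 {Y}.
    Root M: left subtree has 0 nodes { }, right has 3 {P, C, E}.
      Root C: left subtree has 1 node {P}, right has 1 {E}.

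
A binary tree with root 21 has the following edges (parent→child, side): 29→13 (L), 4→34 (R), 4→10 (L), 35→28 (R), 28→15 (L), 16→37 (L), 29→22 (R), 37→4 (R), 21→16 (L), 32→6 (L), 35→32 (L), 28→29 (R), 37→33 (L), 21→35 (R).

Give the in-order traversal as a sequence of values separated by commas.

In-order visits the left subtree, then the node, then the right subtree.
At 21: go left to 16.
  At 16: go left to 37.
    At 37: go left to 33.
      33 is a leaf — visit 33.
    Visit 37.
    At 37: go right to 4.
      At 4: go left to 10.
        10 is a leaf — visit 10.
      Visit 4.
      At 4: go right to 34.
        34 is a leaf — visit 34.
  Visit 16.
  At 16: no right child.
Visit 21.
At 21: go right to 35.
  At 35: go left to 32.
    At 32: go left to 6.
      6 is a leaf — visit 6.
    Visit 32.
    At 32: no right child.
  Visit 35.
  At 35: go right to 28.
    At 28: go left to 15.
      15 is a leaf — visit 15.
    Visit 28.
    At 28: go right to 29.
      At 29: go left to 13.
        13 is a leaf — visit 13.
      Visit 29.
      At 29: go right to 22.
        22 is a leaf — visit 22.

33, 37, 10, 4, 34, 16, 21, 6, 32, 35, 15, 28, 13, 29, 22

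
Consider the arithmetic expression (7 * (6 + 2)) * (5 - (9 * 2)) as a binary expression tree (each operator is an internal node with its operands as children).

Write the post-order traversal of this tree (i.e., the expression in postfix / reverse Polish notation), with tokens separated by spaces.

Post-order on an expression tree gives postfix notation: for each operator, emit left operand, right operand, then the operator.

7 6 2 + * 5 9 2 * - *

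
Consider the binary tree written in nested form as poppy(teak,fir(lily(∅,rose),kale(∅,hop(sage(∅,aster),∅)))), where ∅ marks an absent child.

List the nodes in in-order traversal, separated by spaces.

In-order visits the left subtree, then the node, then the right subtree.
At poppy: go left to teak.
  teak is a leaf — visit teak.
Visit poppy.
At poppy: go right to fir.
  At fir: go left to lily.
    At lily: no left child.
    Visit lily.
    At lily: go right to rose.
      rose is a leaf — visit rose.
  Visit fir.
  At fir: go right to kale.
    At kale: no left child.
    Visit kale.
    At kale: go right to hop.
      At hop: go left to sage.
        At sage: no left child.
        Visit sage.
        At sage: go right to aster.
          aster is a leaf — visit aster.
      Visit hop.
      At hop: no right child.

teak poppy lily rose fir kale sage aster hop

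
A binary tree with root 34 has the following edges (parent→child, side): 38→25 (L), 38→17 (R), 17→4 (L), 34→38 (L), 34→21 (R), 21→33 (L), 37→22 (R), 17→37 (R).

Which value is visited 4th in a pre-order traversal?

Pre-order visits the node, then its left subtree, then its right subtree.
Visit 34.
At 34: go left to 38.
  Visit 38.
  At 38: go left to 25.
    25 is a leaf — visit 25.
  At 38: go right to 17.
    Visit 17.
    At 17: go left to 4.
      4 is a leaf — visit 4.
    At 17: go right to 37.
      Visit 37.
      At 37: no left child.
      At 37: go right to 22.
        22 is a leaf — visit 22.
At 34: go right to 21.
  Visit 21.
  At 21: go left to 33.
    33 is a leaf — visit 33.
  At 21: no right child.
Full pre-order sequence: 34, 38, 25, 17, 4, 37, 22, 21, 33.

17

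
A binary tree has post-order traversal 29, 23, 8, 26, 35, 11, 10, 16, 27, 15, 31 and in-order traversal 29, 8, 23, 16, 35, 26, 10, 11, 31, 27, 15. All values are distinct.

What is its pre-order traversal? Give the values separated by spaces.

The last element of post-order is the root; it splits in-order into left and right subtrees.
Root 31: left subtree has 8 nodes {29, 8, 23, 16, 35, 26, 10, 11}, right has 2 {27, 15}.
  Root 16: left subtree has 3 nodes {29, 8, 23}, right has 4 {35, 26, 10, 11}.
    Root 8: left subtree has 1 node {29}, right has 1 {23}.
    Root 10: left subtree has 2 nodes {35, 26}, right has 1 {11}.
      Root 35: left subtree has 0 nodes { }, right has 1 {26}.
  Root 15: left subtree has 1 node {27}, right has 0 { }.

31 16 8 29 23 10 35 26 11 15 27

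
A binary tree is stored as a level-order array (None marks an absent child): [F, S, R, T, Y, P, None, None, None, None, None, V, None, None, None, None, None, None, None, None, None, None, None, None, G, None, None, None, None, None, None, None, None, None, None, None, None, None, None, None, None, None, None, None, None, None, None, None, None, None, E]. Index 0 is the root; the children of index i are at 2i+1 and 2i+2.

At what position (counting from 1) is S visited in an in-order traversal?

In-order visits the left subtree, then the node, then the right subtree.
At F: go left to S.
  At S: go left to T.
    T is a leaf — visit T.
  Visit S.
  At S: go right to Y.
    Y is a leaf — visit Y.
Visit F.
At F: go right to R.
  At R: go left to P.
    At P: go left to V.
      At V: no left child.
      Visit V.
      At V: go right to G.
        At G: no left child.
        Visit G.
        At G: go right to E.
          E is a leaf — visit E.
    Visit P.
    At P: no right child.
  Visit R.
  At R: no right child.
Full in-order sequence: T, S, Y, F, V, G, E, P, R.

2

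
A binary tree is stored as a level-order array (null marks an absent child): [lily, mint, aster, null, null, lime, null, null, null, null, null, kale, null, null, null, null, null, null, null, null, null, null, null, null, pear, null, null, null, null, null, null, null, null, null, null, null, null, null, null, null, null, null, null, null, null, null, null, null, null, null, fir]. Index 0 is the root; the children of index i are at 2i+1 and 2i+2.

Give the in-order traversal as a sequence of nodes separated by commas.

In-order visits the left subtree, then the node, then the right subtree.
At lily: go left to mint.
  mint is a leaf — visit mint.
Visit lily.
At lily: go right to aster.
  At aster: go left to lime.
    At lime: go left to kale.
      At kale: no left child.
      Visit kale.
      At kale: go right to pear.
        At pear: no left child.
        Visit pear.
        At pear: go right to fir.
          fir is a leaf — visit fir.
    Visit lime.
    At lime: no right child.
  Visit aster.
  At aster: no right child.

mint, lily, kale, pear, fir, lime, aster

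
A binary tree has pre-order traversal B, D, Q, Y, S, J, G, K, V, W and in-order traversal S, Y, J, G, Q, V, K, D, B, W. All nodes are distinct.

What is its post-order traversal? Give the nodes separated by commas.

S, G, J, Y, V, K, Q, D, W, B

The first element of pre-order is the root; it splits in-order into left and right subtrees.
Root B: left subtree has 8 nodes {S, Y, J, G, Q, V, K, D}, right has 1 {W}.
  Root D: left subtree has 7 nodes {S, Y, J, G, Q, V, K}, right has 0 { }.
    Root Q: left subtree has 4 nodes {S, Y, J, G}, right has 2 {V, K}.
      Root Y: left subtree has 1 node {S}, right has 2 {J, G}.
        Root J: left subtree has 0 nodes { }, right has 1 {G}.
      Root K: left subtree has 1 node {V}, right has 0 { }.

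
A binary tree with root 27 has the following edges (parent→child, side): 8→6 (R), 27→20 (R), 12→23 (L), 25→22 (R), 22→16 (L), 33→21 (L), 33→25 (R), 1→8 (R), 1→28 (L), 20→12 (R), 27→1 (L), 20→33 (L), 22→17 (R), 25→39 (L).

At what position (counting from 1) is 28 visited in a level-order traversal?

Level-order visits nodes level by level from the root, left to right within each level.
Level 0: 27
Level 1: 1, 20
Level 2: 28, 8, 33, 12
Level 3: 6, 21, 25, 23
Level 4: 39, 22
Level 5: 16, 17
Full level-order sequence: 27, 1, 20, 28, 8, 33, 12, 6, 21, 25, 23, 39, 22, 16, 17.

4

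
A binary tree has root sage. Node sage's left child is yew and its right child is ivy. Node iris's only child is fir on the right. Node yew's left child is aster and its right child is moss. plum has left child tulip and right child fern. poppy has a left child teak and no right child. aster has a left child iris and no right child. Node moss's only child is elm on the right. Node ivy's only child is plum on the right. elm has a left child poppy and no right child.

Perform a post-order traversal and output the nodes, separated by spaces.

Post-order visits the left subtree, then the right subtree, then the node.
At sage: go left to yew.
  At yew: go left to aster.
    At aster: go left to iris.
      At iris: no left child.
      At iris: go right to fir.
        fir is a leaf — visit fir.
      Visit iris.
    At aster: no right child.
    Visit aster.
  At yew: go right to moss.
    At moss: no left child.
    At moss: go right to elm.
      At elm: go left to poppy.
        At poppy: go left to teak.
          teak is a leaf — visit teak.
        At poppy: no right child.
        Visit poppy.
      At elm: no right child.
      Visit elm.
    Visit moss.
  Visit yew.
At sage: go right to ivy.
  At ivy: no left child.
  At ivy: go right to plum.
    At plum: go left to tulip.
      tulip is a leaf — visit tulip.
    At plum: go right to fern.
      fern is a leaf — visit fern.
    Visit plum.
  Visit ivy.
Visit sage.

fir iris aster teak poppy elm moss yew tulip fern plum ivy sage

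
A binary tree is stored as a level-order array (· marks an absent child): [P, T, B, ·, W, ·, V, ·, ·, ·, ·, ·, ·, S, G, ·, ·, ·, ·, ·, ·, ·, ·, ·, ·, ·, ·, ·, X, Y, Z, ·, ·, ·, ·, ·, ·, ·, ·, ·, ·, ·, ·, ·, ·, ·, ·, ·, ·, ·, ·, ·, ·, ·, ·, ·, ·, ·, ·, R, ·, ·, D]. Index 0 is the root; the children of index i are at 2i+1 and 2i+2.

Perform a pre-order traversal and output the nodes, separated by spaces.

P T W B V S X G Y R Z D

Pre-order visits the node, then its left subtree, then its right subtree.
Visit P.
At P: go left to T.
  Visit T.
  At T: no left child.
  At T: go right to W.
    W is a leaf — visit W.
At P: go right to B.
  Visit B.
  At B: no left child.
  At B: go right to V.
    Visit V.
    At V: go left to S.
      Visit S.
      At S: no left child.
      At S: go right to X.
        X is a leaf — visit X.
    At V: go right to G.
      Visit G.
      At G: go left to Y.
        Visit Y.
        At Y: go left to R.
          R is a leaf — visit R.
        At Y: no right child.
      At G: go right to Z.
        Visit Z.
        At Z: no left child.
        At Z: go right to D.
          D is a leaf — visit D.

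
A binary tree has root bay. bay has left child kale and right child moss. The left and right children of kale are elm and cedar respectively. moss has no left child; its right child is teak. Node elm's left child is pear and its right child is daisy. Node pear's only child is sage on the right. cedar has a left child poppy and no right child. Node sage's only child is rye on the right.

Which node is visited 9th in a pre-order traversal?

poppy

Pre-order visits the node, then its left subtree, then its right subtree.
Visit bay.
At bay: go left to kale.
  Visit kale.
  At kale: go left to elm.
    Visit elm.
    At elm: go left to pear.
      Visit pear.
      At pear: no left child.
      At pear: go right to sage.
        Visit sage.
        At sage: no left child.
        At sage: go right to rye.
          rye is a leaf — visit rye.
    At elm: go right to daisy.
      daisy is a leaf — visit daisy.
  At kale: go right to cedar.
    Visit cedar.
    At cedar: go left to poppy.
      poppy is a leaf — visit poppy.
    At cedar: no right child.
At bay: go right to moss.
  Visit moss.
  At moss: no left child.
  At moss: go right to teak.
    teak is a leaf — visit teak.
Full pre-order sequence: bay, kale, elm, pear, sage, rye, daisy, cedar, poppy, moss, teak.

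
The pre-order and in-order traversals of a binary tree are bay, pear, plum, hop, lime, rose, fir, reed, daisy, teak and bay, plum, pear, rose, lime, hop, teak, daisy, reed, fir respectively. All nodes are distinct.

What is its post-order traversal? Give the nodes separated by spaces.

The first element of pre-order is the root; it splits in-order into left and right subtrees.
Root bay: left subtree has 0 nodes { }, right has 9 {plum, pear, rose, lime, hop, teak, daisy, reed, fir}.
  Root pear: left subtree has 1 node {plum}, right has 7 {rose, lime, hop, teak, daisy, reed, fir}.
    Root hop: left subtree has 2 nodes {rose, lime}, right has 4 {teak, daisy, reed, fir}.
      Root lime: left subtree has 1 node {rose}, right has 0 { }.
      Root fir: left subtree has 3 nodes {teak, daisy, reed}, right has 0 { }.
        Root reed: left subtree has 2 nodes {teak, daisy}, right has 0 { }.
          Root daisy: left subtree has 1 node {teak}, right has 0 { }.

plum rose lime teak daisy reed fir hop pear bay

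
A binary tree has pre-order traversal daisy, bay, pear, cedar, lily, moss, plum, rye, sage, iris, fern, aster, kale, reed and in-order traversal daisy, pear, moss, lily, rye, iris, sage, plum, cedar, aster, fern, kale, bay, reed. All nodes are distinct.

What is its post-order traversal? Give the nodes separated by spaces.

moss iris sage rye plum lily aster kale fern cedar pear reed bay daisy

The first element of pre-order is the root; it splits in-order into left and right subtrees.
Root daisy: left subtree has 0 nodes { }, right has 13 {pear, moss, lily, rye, iris, sage, plum, cedar, aster, fern, kale, bay, reed}.
  Root bay: left subtree has 11 nodes {pear, moss, lily, rye, iris, sage, plum, cedar, aster, fern, kale}, right has 1 {reed}.
    Root pear: left subtree has 0 nodes { }, right has 10 {moss, lily, rye, iris, sage, plum, cedar, aster, fern, kale}.
      Root cedar: left subtree has 6 nodes {moss, lily, rye, iris, sage, plum}, right has 3 {aster, fern, kale}.
        Root lily: left subtree has 1 node {moss}, right has 4 {rye, iris, sage, plum}.
          Root plum: left subtree has 3 nodes {rye, iris, sage}, right has 0 { }.
            Root rye: left subtree has 0 nodes { }, right has 2 {iris, sage}.
              Root sage: left subtree has 1 node {iris}, right has 0 { }.
        Root fern: left subtree has 1 node {aster}, right has 1 {kale}.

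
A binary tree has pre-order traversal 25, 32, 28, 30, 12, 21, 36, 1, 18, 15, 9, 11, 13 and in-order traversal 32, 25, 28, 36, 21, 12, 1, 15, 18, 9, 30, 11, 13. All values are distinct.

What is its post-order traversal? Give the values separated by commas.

The first element of pre-order is the root; it splits in-order into left and right subtrees.
Root 25: left subtree has 1 node {32}, right has 11 {28, 36, 21, 12, 1, 15, 18, 9, 30, 11, 13}.
  Root 28: left subtree has 0 nodes { }, right has 10 {36, 21, 12, 1, 15, 18, 9, 30, 11, 13}.
    Root 30: left subtree has 7 nodes {36, 21, 12, 1, 15, 18, 9}, right has 2 {11, 13}.
      Root 12: left subtree has 2 nodes {36, 21}, right has 4 {1, 15, 18, 9}.
        Root 21: left subtree has 1 node {36}, right has 0 { }.
        Root 1: left subtree has 0 nodes { }, right has 3 {15, 18, 9}.
          Root 18: left subtree has 1 node {15}, right has 1 {9}.
      Root 11: left subtree has 0 nodes { }, right has 1 {13}.

32, 36, 21, 15, 9, 18, 1, 12, 13, 11, 30, 28, 25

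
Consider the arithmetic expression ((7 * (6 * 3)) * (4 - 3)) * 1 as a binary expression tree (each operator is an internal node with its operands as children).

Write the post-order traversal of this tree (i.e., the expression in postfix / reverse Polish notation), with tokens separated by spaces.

Post-order on an expression tree gives postfix notation: for each operator, emit left operand, right operand, then the operator.

7 6 3 * * 4 3 - * 1 *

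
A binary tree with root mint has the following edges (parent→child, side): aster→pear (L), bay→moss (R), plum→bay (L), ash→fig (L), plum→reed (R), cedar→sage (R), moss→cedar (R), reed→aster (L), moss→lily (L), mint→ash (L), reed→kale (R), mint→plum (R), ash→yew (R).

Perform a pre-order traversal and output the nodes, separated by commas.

mint, ash, fig, yew, plum, bay, moss, lily, cedar, sage, reed, aster, pear, kale

Pre-order visits the node, then its left subtree, then its right subtree.
Visit mint.
At mint: go left to ash.
  Visit ash.
  At ash: go left to fig.
    fig is a leaf — visit fig.
  At ash: go right to yew.
    yew is a leaf — visit yew.
At mint: go right to plum.
  Visit plum.
  At plum: go left to bay.
    Visit bay.
    At bay: no left child.
    At bay: go right to moss.
      Visit moss.
      At moss: go left to lily.
        lily is a leaf — visit lily.
      At moss: go right to cedar.
        Visit cedar.
        At cedar: no left child.
        At cedar: go right to sage.
          sage is a leaf — visit sage.
  At plum: go right to reed.
    Visit reed.
    At reed: go left to aster.
      Visit aster.
      At aster: go left to pear.
        pear is a leaf — visit pear.
      At aster: no right child.
    At reed: go right to kale.
      kale is a leaf — visit kale.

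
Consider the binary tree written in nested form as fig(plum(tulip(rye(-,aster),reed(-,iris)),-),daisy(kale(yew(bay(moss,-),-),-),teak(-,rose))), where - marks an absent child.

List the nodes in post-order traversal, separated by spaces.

Post-order visits the left subtree, then the right subtree, then the node.
At fig: go left to plum.
  At plum: go left to tulip.
    At tulip: go left to rye.
      At rye: no left child.
      At rye: go right to aster.
        aster is a leaf — visit aster.
      Visit rye.
    At tulip: go right to reed.
      At reed: no left child.
      At reed: go right to iris.
        iris is a leaf — visit iris.
      Visit reed.
    Visit tulip.
  At plum: no right child.
  Visit plum.
At fig: go right to daisy.
  At daisy: go left to kale.
    At kale: go left to yew.
      At yew: go left to bay.
        At bay: go left to moss.
          moss is a leaf — visit moss.
        At bay: no right child.
        Visit bay.
      At yew: no right child.
      Visit yew.
    At kale: no right child.
    Visit kale.
  At daisy: go right to teak.
    At teak: no left child.
    At teak: go right to rose.
      rose is a leaf — visit rose.
    Visit teak.
  Visit daisy.
Visit fig.

aster rye iris reed tulip plum moss bay yew kale rose teak daisy fig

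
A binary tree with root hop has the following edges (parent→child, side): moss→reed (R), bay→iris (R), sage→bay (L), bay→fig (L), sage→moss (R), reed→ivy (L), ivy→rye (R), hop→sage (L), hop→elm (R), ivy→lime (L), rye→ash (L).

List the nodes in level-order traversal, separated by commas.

hop, sage, elm, bay, moss, fig, iris, reed, ivy, lime, rye, ash

Level-order visits nodes level by level from the root, left to right within each level.
Level 0: hop
Level 1: sage, elm
Level 2: bay, moss
Level 3: fig, iris, reed
Level 4: ivy
Level 5: lime, rye
Level 6: ash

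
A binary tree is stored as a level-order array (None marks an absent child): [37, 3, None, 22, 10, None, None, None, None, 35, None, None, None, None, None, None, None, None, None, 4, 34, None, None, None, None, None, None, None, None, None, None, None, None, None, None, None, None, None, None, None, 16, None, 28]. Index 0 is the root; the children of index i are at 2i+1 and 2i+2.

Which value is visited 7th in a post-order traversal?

Post-order visits the left subtree, then the right subtree, then the node.
At 37: go left to 3.
  At 3: go left to 22.
    22 is a leaf — visit 22.
  At 3: go right to 10.
    At 10: go left to 35.
      At 35: go left to 4.
        At 4: no left child.
        At 4: go right to 16.
          16 is a leaf — visit 16.
        Visit 4.
      At 35: go right to 34.
        At 34: no left child.
        At 34: go right to 28.
          28 is a leaf — visit 28.
        Visit 34.
      Visit 35.
    At 10: no right child.
    Visit 10.
  Visit 3.
At 37: no right child.
Visit 37.
Full post-order sequence: 22, 16, 4, 28, 34, 35, 10, 3, 37.

10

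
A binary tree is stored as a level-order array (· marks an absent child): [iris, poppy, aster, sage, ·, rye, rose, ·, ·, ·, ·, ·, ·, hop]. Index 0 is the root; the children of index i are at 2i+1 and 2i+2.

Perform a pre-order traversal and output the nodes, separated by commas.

iris, poppy, sage, aster, rye, rose, hop

Pre-order visits the node, then its left subtree, then its right subtree.
Visit iris.
At iris: go left to poppy.
  Visit poppy.
  At poppy: go left to sage.
    sage is a leaf — visit sage.
  At poppy: no right child.
At iris: go right to aster.
  Visit aster.
  At aster: go left to rye.
    rye is a leaf — visit rye.
  At aster: go right to rose.
    Visit rose.
    At rose: go left to hop.
      hop is a leaf — visit hop.
    At rose: no right child.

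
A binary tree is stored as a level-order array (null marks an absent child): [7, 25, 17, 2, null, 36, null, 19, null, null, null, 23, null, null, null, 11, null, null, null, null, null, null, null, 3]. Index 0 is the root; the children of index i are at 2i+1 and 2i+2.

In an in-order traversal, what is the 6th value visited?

3

In-order visits the left subtree, then the node, then the right subtree.
At 7: go left to 25.
  At 25: go left to 2.
    At 2: go left to 19.
      At 19: go left to 11.
        11 is a leaf — visit 11.
      Visit 19.
      At 19: no right child.
    Visit 2.
    At 2: no right child.
  Visit 25.
  At 25: no right child.
Visit 7.
At 7: go right to 17.
  At 17: go left to 36.
    At 36: go left to 23.
      At 23: go left to 3.
        3 is a leaf — visit 3.
      Visit 23.
      At 23: no right child.
    Visit 36.
    At 36: no right child.
  Visit 17.
  At 17: no right child.
Full in-order sequence: 11, 19, 2, 25, 7, 3, 23, 36, 17.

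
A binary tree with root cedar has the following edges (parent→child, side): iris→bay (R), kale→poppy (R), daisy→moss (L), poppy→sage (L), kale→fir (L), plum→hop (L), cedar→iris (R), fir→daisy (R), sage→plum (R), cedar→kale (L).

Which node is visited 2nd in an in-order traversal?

In-order visits the left subtree, then the node, then the right subtree.
At cedar: go left to kale.
  At kale: go left to fir.
    At fir: no left child.
    Visit fir.
    At fir: go right to daisy.
      At daisy: go left to moss.
        moss is a leaf — visit moss.
      Visit daisy.
      At daisy: no right child.
  Visit kale.
  At kale: go right to poppy.
    At poppy: go left to sage.
      At sage: no left child.
      Visit sage.
      At sage: go right to plum.
        At plum: go left to hop.
          hop is a leaf — visit hop.
        Visit plum.
        At plum: no right child.
    Visit poppy.
    At poppy: no right child.
Visit cedar.
At cedar: go right to iris.
  At iris: no left child.
  Visit iris.
  At iris: go right to bay.
    bay is a leaf — visit bay.
Full in-order sequence: fir, moss, daisy, kale, sage, hop, plum, poppy, cedar, iris, bay.

moss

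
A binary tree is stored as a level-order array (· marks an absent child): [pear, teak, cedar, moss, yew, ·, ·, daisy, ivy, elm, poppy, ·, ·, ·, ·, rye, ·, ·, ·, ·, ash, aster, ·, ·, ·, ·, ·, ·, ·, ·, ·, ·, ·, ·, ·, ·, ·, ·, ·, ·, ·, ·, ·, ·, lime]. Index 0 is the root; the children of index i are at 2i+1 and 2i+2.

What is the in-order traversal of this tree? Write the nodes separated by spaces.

In-order visits the left subtree, then the node, then the right subtree.
At pear: go left to teak.
  At teak: go left to moss.
    At moss: go left to daisy.
      At daisy: go left to rye.
        rye is a leaf — visit rye.
      Visit daisy.
      At daisy: no right child.
    Visit moss.
    At moss: go right to ivy.
      ivy is a leaf — visit ivy.
  Visit teak.
  At teak: go right to yew.
    At yew: go left to elm.
      At elm: no left child.
      Visit elm.
      At elm: go right to ash.
        ash is a leaf — visit ash.
    Visit yew.
    At yew: go right to poppy.
      At poppy: go left to aster.
        At aster: no left child.
        Visit aster.
        At aster: go right to lime.
          lime is a leaf — visit lime.
      Visit poppy.
      At poppy: no right child.
Visit pear.
At pear: go right to cedar.
  cedar is a leaf — visit cedar.

rye daisy moss ivy teak elm ash yew aster lime poppy pear cedar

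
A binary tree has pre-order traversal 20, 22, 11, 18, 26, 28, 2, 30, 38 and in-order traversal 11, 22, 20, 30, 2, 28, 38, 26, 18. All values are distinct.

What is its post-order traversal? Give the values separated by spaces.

11 22 30 2 38 28 26 18 20

The first element of pre-order is the root; it splits in-order into left and right subtrees.
Root 20: left subtree has 2 nodes {11, 22}, right has 6 {30, 2, 28, 38, 26, 18}.
  Root 22: left subtree has 1 node {11}, right has 0 { }.
  Root 18: left subtree has 5 nodes {30, 2, 28, 38, 26}, right has 0 { }.
    Root 26: left subtree has 4 nodes {30, 2, 28, 38}, right has 0 { }.
      Root 28: left subtree has 2 nodes {30, 2}, right has 1 {38}.
        Root 2: left subtree has 1 node {30}, right has 0 { }.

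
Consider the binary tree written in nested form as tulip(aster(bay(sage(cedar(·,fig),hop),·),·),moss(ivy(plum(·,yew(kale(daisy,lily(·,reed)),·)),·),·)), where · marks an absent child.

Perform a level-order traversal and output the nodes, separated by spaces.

Level-order visits nodes level by level from the root, left to right within each level.
Level 0: tulip
Level 1: aster, moss
Level 2: bay, ivy
Level 3: sage, plum
Level 4: cedar, hop, yew
Level 5: fig, kale
Level 6: daisy, lily
Level 7: reed

tulip aster moss bay ivy sage plum cedar hop yew fig kale daisy lily reed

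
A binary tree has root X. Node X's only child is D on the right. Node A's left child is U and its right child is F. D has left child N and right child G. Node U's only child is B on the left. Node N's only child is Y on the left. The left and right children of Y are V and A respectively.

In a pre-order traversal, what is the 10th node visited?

Pre-order visits the node, then its left subtree, then its right subtree.
Visit X.
At X: no left child.
At X: go right to D.
  Visit D.
  At D: go left to N.
    Visit N.
    At N: go left to Y.
      Visit Y.
      At Y: go left to V.
        V is a leaf — visit V.
      At Y: go right to A.
        Visit A.
        At A: go left to U.
          Visit U.
          At U: go left to B.
            B is a leaf — visit B.
          At U: no right child.
        At A: go right to F.
          F is a leaf — visit F.
    At N: no right child.
  At D: go right to G.
    G is a leaf — visit G.
Full pre-order sequence: X, D, N, Y, V, A, U, B, F, G.

G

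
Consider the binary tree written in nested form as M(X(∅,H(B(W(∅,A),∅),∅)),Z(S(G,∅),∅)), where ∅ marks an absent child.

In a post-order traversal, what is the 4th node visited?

H

Post-order visits the left subtree, then the right subtree, then the node.
At M: go left to X.
  At X: no left child.
  At X: go right to H.
    At H: go left to B.
      At B: go left to W.
        At W: no left child.
        At W: go right to A.
          A is a leaf — visit A.
        Visit W.
      At B: no right child.
      Visit B.
    At H: no right child.
    Visit H.
  Visit X.
At M: go right to Z.
  At Z: go left to S.
    At S: go left to G.
      G is a leaf — visit G.
    At S: no right child.
    Visit S.
  At Z: no right child.
  Visit Z.
Visit M.
Full post-order sequence: A, W, B, H, X, G, S, Z, M.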